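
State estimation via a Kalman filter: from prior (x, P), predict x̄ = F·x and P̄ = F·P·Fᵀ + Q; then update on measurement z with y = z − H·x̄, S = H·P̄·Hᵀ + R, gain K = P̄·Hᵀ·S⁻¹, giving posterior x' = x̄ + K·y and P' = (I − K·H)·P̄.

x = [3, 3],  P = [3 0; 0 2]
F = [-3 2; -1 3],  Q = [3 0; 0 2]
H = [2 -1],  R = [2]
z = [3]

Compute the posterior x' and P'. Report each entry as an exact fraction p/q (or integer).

x' = [182/31, 281/31]
P' = [509/93 908/93; 908/93 1778/93]

x̄ = F·x = [-3, 6]
P̄ = F·P·Fᵀ + Q = [38 21; 21 23]
y = z − H·x̄ = [15]
S = H·P̄·Hᵀ + R = [93]
K = P̄·Hᵀ·S⁻¹ = [55/93; 19/93]
x' = x̄ + K·y = [182/31, 281/31]
P' = (I − K·H)·P̄ = [509/93 908/93; 908/93 1778/93]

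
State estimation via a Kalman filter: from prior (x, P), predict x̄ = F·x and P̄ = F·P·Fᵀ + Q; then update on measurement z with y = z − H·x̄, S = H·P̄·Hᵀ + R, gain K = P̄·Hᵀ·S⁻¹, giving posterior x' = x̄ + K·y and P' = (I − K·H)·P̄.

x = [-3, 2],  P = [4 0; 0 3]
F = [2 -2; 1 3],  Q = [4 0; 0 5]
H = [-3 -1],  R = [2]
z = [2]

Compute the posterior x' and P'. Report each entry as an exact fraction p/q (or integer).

x' = [-255/133, 474/133]
P' = [558/133 -1588/133; -1588/133 4770/133]

x̄ = F·x = [-10, 3]
P̄ = F·P·Fᵀ + Q = [32 -10; -10 36]
y = z − H·x̄ = [-25]
S = H·P̄·Hᵀ + R = [266]
K = P̄·Hᵀ·S⁻¹ = [-43/133; -3/133]
x' = x̄ + K·y = [-255/133, 474/133]
P' = (I − K·H)·P̄ = [558/133 -1588/133; -1588/133 4770/133]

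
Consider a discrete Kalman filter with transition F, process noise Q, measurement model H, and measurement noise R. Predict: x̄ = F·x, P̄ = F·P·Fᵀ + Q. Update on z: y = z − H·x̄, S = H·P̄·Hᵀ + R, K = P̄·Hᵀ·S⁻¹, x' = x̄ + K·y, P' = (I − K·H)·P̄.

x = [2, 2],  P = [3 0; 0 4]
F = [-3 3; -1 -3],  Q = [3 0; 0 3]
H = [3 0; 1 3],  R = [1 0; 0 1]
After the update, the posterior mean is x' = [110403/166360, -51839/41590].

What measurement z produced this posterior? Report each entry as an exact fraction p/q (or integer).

z = [2, -3]

x̄ = F·x = [0, -8]
P̄ = F·P·Fᵀ + Q = [66 -27; -27 42]
S = H·P̄·Hᵀ + R = [595 -45; -45 283]
K = P̄·Hᵀ·S⁻¹ = [55359/166360 -3/33272; -4617/41590 2763/8318]
x' − x̄ = [110403/166360, 280881/41590] = K·y
y = (KᵀK)⁻¹·Kᵀ·(x' − x̄) = [2, 21]
z = y + H·x̄ = [2, 21] + [0, -24] = [2, -3]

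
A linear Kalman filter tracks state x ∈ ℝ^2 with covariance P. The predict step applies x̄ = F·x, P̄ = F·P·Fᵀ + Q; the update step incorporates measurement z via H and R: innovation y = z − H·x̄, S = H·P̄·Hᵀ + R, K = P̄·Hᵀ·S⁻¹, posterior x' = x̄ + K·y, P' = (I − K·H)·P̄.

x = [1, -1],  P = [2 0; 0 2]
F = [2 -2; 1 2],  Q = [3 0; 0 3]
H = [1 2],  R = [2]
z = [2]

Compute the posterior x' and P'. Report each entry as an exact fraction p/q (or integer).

x' = [4, -1]
P' = [962/57 -470/57; -470/57 257/57]

x̄ = F·x = [4, -1]
P̄ = F·P·Fᵀ + Q = [19 -4; -4 13]
y = z − H·x̄ = [0]
S = H·P̄·Hᵀ + R = [57]
K = P̄·Hᵀ·S⁻¹ = [11/57; 22/57]
x' = x̄ + K·y = [4, -1]
P' = (I − K·H)·P̄ = [962/57 -470/57; -470/57 257/57]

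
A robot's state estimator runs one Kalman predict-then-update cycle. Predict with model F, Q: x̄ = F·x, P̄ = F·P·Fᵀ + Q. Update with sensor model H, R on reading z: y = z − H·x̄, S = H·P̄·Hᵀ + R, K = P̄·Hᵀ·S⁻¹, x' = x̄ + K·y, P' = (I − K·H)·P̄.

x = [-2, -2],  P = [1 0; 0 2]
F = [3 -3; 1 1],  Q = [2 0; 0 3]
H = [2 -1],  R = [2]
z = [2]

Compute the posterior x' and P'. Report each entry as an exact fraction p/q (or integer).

x' = [-61/68, -65/17]
P' = [223/136 81/34; 81/34 84/17]

x̄ = F·x = [0, -4]
P̄ = F·P·Fᵀ + Q = [29 -3; -3 6]
y = z − H·x̄ = [-2]
S = H·P̄·Hᵀ + R = [136]
K = P̄·Hᵀ·S⁻¹ = [61/136; -3/34]
x' = x̄ + K·y = [-61/68, -65/17]
P' = (I − K·H)·P̄ = [223/136 81/34; 81/34 84/17]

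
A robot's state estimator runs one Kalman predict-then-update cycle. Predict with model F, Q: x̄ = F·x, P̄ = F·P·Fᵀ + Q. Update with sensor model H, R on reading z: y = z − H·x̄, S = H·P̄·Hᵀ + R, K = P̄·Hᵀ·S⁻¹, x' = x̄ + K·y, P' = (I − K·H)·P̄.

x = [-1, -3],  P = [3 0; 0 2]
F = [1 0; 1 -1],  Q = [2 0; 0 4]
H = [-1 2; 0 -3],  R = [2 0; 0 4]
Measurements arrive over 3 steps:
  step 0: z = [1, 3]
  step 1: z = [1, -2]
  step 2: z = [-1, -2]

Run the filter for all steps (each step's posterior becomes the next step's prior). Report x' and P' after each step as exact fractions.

step 0: x̄ = F·x = [-1, 2]
step 0: P̄ = F·P·Fᵀ + Q = [5 3; 3 9]
step 0: y = z − H·x̄ = [-4, 9]
step 0: S = H·P̄·Hᵀ + R = [31 -45; -45 85]
step 0: K = P̄·Hᵀ·S⁻¹ = [-32/61 -117/305; 6/61 -81/305]
step 0: x' = x̄ + K·y = [-718/305, -239/305]
step 0: P' = (I − K·H)·P̄ = [632/305 156/305; 156/305 108/305]
step 1: x̄ = F·x = [-718/305, -479/305]
step 1: P̄ = F·P·Fᵀ + Q = [1242/305 476/305; 476/305 1648/305]
step 1: y = z − H·x̄ = [109/61, -2047/305]
step 1: S = H·P̄·Hᵀ + R = [1308/61 -1692/61; -1692/61 16052/305]
step 1: K = P̄·Hᵀ·S⁻¹ = [-6859/13692 -1611/4564; 235/2282 -579/2282]
step 1: x' = x̄ + K·y = [-3013/3423, 361/1141]
step 1: P' = (I − K·H)·P̄ = [13303/6846 537/1141; 537/1141 386/1141]
step 2: x̄ = F·x = [-3013/3423, -4096/3423]
step 2: P̄ = F·P·Fᵀ + Q = [26995/6846 10081/6846; 10081/6846 36559/6846]
step 2: y = z − H·x̄ = [1756/3423, -6378/1141]
step 2: S = H·P̄·Hᵀ + R = [146599/6846 -63037/2282; -63037/2282 118805/2282]
step 2: K = P̄·Hᵀ·S⁻¹ = [-595579/1204142 -418185/1204142; 63037/602071 -151824/602071]
step 2: x' = x̄ + K·y = [486070/602071, 160564/602071]
step 2: P' = (I − K·H)·P̄ = [1153159/602071 278790/602071; 278790/602071 202432/602071]

step 0: x' = [-718/305, -239/305], P' = [632/305 156/305; 156/305 108/305]
step 1: x' = [-3013/3423, 361/1141], P' = [13303/6846 537/1141; 537/1141 386/1141]
step 2: x' = [486070/602071, 160564/602071], P' = [1153159/602071 278790/602071; 278790/602071 202432/602071]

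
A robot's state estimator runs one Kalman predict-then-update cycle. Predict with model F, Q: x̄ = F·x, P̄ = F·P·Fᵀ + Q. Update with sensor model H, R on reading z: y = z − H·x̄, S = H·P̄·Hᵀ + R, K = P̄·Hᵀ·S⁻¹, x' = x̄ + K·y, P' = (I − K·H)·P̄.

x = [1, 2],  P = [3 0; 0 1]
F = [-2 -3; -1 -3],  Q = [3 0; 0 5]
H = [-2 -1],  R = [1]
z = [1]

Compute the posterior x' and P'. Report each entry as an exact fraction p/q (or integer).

x̄ = F·x = [-8, -7]
P̄ = F·P·Fᵀ + Q = [24 15; 15 17]
y = z − H·x̄ = [-22]
S = H·P̄·Hᵀ + R = [174]
K = P̄·Hᵀ·S⁻¹ = [-21/58; -47/174]
x' = x̄ + K·y = [-1/29, -92/87]
P' = (I − K·H)·P̄ = [69/58 -117/58; -117/58 749/174]

x' = [-1/29, -92/87]
P' = [69/58 -117/58; -117/58 749/174]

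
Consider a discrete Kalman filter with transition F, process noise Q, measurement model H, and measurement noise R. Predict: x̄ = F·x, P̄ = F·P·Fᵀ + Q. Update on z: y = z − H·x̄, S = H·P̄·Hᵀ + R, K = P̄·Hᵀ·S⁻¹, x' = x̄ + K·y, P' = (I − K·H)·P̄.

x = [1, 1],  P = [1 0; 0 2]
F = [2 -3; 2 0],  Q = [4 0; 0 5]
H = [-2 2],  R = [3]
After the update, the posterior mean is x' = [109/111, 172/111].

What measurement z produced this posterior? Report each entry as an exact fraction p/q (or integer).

x̄ = F·x = [-1, 2]
P̄ = F·P·Fᵀ + Q = [26 4; 4 9]
S = H·P̄·Hᵀ + R = [111]
K = P̄·Hᵀ·S⁻¹ = [-44/111; 10/111]
x' − x̄ = [220/111, -50/111] = K·y
y = (KᵀK)⁻¹·Kᵀ·(x' − x̄) = [-5]
z = y + H·x̄ = [-5] + [6] = [1]

z = [1]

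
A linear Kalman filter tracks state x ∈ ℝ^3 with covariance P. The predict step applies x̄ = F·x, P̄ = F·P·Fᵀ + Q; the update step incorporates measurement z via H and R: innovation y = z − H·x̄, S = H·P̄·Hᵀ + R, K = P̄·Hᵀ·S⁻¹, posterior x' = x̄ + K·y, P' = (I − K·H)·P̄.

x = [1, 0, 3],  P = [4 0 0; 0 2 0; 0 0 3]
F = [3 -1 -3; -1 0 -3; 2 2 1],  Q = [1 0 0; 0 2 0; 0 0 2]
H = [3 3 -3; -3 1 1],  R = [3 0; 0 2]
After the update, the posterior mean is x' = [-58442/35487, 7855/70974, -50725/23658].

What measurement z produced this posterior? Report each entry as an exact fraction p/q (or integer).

x̄ = F·x = [-6, -10, 5]
P̄ = F·P·Fᵀ + Q = [66 15 11; 15 33 -17; 11 -17 29]
S = H·P̄·Hᵀ + R = [1533 -540; -540 468]
K = P̄·Hᵀ·S⁻¹ = [50/3943 -12523/35487; 700/3943 20281/141948; -560/3943 -9877/47316]
x' − x̄ = [154480/35487, 717595/70974, -169015/23658] = K·y
y = (KᵀK)⁻¹·Kᵀ·(x' − x̄) = [65, -10]
z = y + H·x̄ = [65, -10] + [-63, 13] = [2, 3]

z = [2, 3]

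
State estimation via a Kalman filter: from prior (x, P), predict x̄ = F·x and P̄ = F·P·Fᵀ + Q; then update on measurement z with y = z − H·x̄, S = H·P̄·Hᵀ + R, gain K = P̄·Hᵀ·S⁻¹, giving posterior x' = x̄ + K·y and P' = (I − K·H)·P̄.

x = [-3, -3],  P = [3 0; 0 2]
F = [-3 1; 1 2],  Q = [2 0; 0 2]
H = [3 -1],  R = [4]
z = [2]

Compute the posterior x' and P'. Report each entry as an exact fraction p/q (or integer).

x' = [-247/163, -1117/163]
P' = [251/163 557/163; 557/163 1727/163]

x̄ = F·x = [6, -9]
P̄ = F·P·Fᵀ + Q = [31 -5; -5 13]
y = z − H·x̄ = [-25]
S = H·P̄·Hᵀ + R = [326]
K = P̄·Hᵀ·S⁻¹ = [49/163; -14/163]
x' = x̄ + K·y = [-247/163, -1117/163]
P' = (I − K·H)·P̄ = [251/163 557/163; 557/163 1727/163]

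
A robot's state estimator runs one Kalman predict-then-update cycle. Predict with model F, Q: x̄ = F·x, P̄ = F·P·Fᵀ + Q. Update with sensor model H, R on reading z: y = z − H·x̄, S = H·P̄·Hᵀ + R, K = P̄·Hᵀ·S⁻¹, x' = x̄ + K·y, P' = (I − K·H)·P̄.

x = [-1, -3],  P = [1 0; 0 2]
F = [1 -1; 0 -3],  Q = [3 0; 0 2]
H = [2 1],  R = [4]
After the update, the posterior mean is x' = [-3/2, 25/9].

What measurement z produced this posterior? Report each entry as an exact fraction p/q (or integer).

z = [-1]

x̄ = F·x = [2, 9]
P̄ = F·P·Fᵀ + Q = [6 6; 6 20]
S = H·P̄·Hᵀ + R = [72]
K = P̄·Hᵀ·S⁻¹ = [1/4; 4/9]
x' − x̄ = [-7/2, -56/9] = K·y
y = (KᵀK)⁻¹·Kᵀ·(x' − x̄) = [-14]
z = y + H·x̄ = [-14] + [13] = [-1]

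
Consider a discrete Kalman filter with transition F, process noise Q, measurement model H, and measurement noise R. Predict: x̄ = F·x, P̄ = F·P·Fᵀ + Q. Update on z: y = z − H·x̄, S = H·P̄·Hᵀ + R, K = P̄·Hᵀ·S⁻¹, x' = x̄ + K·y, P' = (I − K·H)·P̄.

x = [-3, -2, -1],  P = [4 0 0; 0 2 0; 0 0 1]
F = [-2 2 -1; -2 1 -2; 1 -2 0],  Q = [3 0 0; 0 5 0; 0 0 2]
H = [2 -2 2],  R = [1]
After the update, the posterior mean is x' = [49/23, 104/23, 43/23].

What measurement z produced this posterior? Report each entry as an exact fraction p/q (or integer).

x̄ = F·x = [3, 6, 1]
P̄ = F·P·Fᵀ + Q = [28 22 -16; 22 27 -12; -16 -12 14]
S = H·P̄·Hᵀ + R = [69]
K = P̄·Hᵀ·S⁻¹ = [-20/69; -34/69; 20/69]
x' − x̄ = [-20/23, -34/23, 20/23] = K·y
y = (KᵀK)⁻¹·Kᵀ·(x' − x̄) = [3]
z = y + H·x̄ = [3] + [-4] = [-1]

z = [-1]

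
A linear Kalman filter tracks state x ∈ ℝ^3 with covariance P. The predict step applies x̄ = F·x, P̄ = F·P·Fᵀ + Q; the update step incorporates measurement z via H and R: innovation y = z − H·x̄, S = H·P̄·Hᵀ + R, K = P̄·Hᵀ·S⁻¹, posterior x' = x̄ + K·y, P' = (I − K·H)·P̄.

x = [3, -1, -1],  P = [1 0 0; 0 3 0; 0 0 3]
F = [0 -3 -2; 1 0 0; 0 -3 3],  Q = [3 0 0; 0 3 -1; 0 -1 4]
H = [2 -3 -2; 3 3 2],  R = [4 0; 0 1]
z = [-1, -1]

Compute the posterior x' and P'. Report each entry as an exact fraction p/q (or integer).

x̄ = F·x = [5, 3, 0]
P̄ = F·P·Fᵀ + Q = [42 0 9; 0 4 -1; 9 -1 58]
y = z − H·x̄ = [-2, -25]
S = H·P̄·Hᵀ + R = [356 -22; -22 743]
K = P̄·Hᵀ·S⁻¹ = [8701/44004 4393/22002; -3605/132012 835/66006; -67505/264024 23875/132012]
x' = x̄ + K·y = [-4258/11001, 90374/33003, -264685/66006]
P' = (I − K·H)·P̄ = [1453/7334 -425/22002 -7409/44004; -425/22002 237649/66006 -708287/132012; -7409/44004 -708287/132012 2215417/264024]

x' = [-4258/11001, 90374/33003, -264685/66006]
P' = [1453/7334 -425/22002 -7409/44004; -425/22002 237649/66006 -708287/132012; -7409/44004 -708287/132012 2215417/264024]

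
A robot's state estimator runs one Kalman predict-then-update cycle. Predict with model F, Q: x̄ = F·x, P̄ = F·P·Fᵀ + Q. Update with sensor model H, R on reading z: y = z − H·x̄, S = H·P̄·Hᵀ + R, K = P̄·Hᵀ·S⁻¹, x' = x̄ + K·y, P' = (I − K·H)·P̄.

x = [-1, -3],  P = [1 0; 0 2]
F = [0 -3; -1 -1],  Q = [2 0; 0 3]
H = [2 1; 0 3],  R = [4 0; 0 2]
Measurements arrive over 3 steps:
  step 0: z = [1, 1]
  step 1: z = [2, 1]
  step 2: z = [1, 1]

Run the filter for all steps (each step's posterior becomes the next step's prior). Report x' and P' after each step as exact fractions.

step 0: x̄ = F·x = [9, 4]
step 0: P̄ = F·P·Fᵀ + Q = [20 6; 6 6]
step 0: y = z − H·x̄ = [-21, -11]
step 0: S = H·P̄·Hᵀ + R = [114 54; 54 56]
step 0: K = P̄·Hᵀ·S⁻¹ = [401/867 -36/289; 3/289 90/289]
step 0: x' = x̄ + K·y = [190/289, 103/289]
step 0: P' = (I − K·H)·P̄ = [838/867 -24/289; -24/289 60/289]
step 1: x̄ = F·x = [-309/289, -293/289]
step 1: P̄ = F·P·Fᵀ + Q = [1118/289 108/289; 108/289 3475/867]
step 1: y = z − H·x̄ = [1489/289, 1168/289]
step 1: S = H·P̄·Hᵀ + R = [21655/867 4123/289; 4123/289 11003/289]
step 1: K = P̄·Hᵀ·S⁻¹ = [126930/324001 -38022/324001; 4123/324001 100782/324001]
step 1: x' = x̄ + K·y = [153885/324001, 100070/324001]
step 1: P' = (I − K·H)·P̄ = [266534/324001 -25348/324001; -25348/324001 67188/324001]
step 2: x̄ = F·x = [-300210/324001, -253955/324001]
step 2: P̄ = F·P·Fᵀ + Q = [1252694/324001 125520/324001; 125520/324001 1255029/324001]
step 2: y = z − H·x̄ = [1178376/324001, 1085866/324001]
step 2: S = H·P̄·Hᵀ + R = [8063889/324001 4518207/324001; 4518207/324001 11943263/324001]
step 2: K = P̄·Hᵀ·S⁻¹ = [45864442/117121479 -4552686/39040493; 502023/39040493 12117510/39040493]
step 2: x' = x̄ + K·y = [4170458/39040493, 11836493/39040493]
step 2: P' = (I − K·H)·P̄ = [96281570/117121479 -3035124/39040493; -3035124/39040493 8078340/39040493]

step 0: x' = [190/289, 103/289], P' = [838/867 -24/289; -24/289 60/289]
step 1: x' = [153885/324001, 100070/324001], P' = [266534/324001 -25348/324001; -25348/324001 67188/324001]
step 2: x' = [4170458/39040493, 11836493/39040493], P' = [96281570/117121479 -3035124/39040493; -3035124/39040493 8078340/39040493]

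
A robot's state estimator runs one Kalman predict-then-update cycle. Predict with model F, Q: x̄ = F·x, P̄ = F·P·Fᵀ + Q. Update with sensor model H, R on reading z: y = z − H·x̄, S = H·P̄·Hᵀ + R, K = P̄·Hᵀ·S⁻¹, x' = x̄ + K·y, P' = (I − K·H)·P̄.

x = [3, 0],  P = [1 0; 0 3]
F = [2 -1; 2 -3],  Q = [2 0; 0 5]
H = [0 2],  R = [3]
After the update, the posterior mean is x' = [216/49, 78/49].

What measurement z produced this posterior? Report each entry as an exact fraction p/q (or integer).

x̄ = F·x = [6, 6]
P̄ = F·P·Fᵀ + Q = [9 13; 13 36]
S = H·P̄·Hᵀ + R = [147]
K = P̄·Hᵀ·S⁻¹ = [26/147; 24/49]
x' − x̄ = [-78/49, -216/49] = K·y
y = (KᵀK)⁻¹·Kᵀ·(x' − x̄) = [-9]
z = y + H·x̄ = [-9] + [12] = [3]

z = [3]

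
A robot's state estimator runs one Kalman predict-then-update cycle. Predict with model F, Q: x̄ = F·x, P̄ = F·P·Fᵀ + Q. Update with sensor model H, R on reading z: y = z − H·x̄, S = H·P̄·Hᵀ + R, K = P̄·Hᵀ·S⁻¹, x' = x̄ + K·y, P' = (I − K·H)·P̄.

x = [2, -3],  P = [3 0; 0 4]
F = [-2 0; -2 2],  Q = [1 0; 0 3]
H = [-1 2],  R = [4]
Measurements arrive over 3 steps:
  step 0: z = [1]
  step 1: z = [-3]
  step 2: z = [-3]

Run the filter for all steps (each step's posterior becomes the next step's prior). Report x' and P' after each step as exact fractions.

step 0: x̄ = F·x = [-4, -10]
step 0: P̄ = F·P·Fᵀ + Q = [13 12; 12 31]
step 0: y = z − H·x̄ = [17]
step 0: S = H·P̄·Hᵀ + R = [93]
step 0: K = P̄·Hᵀ·S⁻¹ = [11/93; 50/93]
step 0: x' = x̄ + K·y = [-185/93, -80/93]
step 0: P' = (I − K·H)·P̄ = [1088/93 566/93; 566/93 383/93]
step 1: x̄ = F·x = [370/93, 70/31]
step 1: P̄ = F·P·Fᵀ + Q = [4445/93 696/31; 696/31 545/31]
step 1: y = z − H·x̄ = [-329/93]
step 1: S = H·P̄·Hᵀ + R = [3005/93]
step 1: K = P̄·Hᵀ·S⁻¹ = [-269/3005; 1182/3005]
step 1: x' = x̄ + K·y = [12907/3005, 2604/3005]
step 1: P' = (I − K·H)·P̄ = [142848/3005 70886/3005; 70886/3005 37807/3005]
step 2: x̄ = F·x = [-25814/3005, -20606/3005]
step 2: P̄ = F·P·Fᵀ + Q = [574397/3005 287848/3005; 287848/3005 164547/3005]
step 2: y = z − H·x̄ = [6383/3005]
step 2: S = H·P̄·Hᵀ + R = [93213/3005]
step 2: K = P̄·Hᵀ·S⁻¹ = [433/31071; 41246/93213]
step 2: x' = x̄ + K·y = [-265991/31071, -551572/93213]
step 2: P' = (I − K·H)·P̄ = [1979648/10357 2970338/31071; 2970338/31071 4537999/93213]

step 0: x' = [-185/93, -80/93], P' = [1088/93 566/93; 566/93 383/93]
step 1: x' = [12907/3005, 2604/3005], P' = [142848/3005 70886/3005; 70886/3005 37807/3005]
step 2: x' = [-265991/31071, -551572/93213], P' = [1979648/10357 2970338/31071; 2970338/31071 4537999/93213]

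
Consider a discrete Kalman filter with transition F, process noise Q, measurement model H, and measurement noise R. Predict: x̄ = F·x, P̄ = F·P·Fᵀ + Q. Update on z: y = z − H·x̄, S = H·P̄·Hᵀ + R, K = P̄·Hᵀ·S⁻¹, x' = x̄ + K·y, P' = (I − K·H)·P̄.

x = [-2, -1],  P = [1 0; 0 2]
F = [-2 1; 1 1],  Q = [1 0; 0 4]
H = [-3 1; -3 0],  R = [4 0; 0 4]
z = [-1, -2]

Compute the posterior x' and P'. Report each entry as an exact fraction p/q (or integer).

x' = [426/989, -895/989]
P' = [308/989 588/989; 588/989 3640/989]

x̄ = F·x = [3, -3]
P̄ = F·P·Fᵀ + Q = [7 0; 0 7]
y = z − H·x̄ = [11, 7]
S = H·P̄·Hᵀ + R = [74 63; 63 67]
K = P̄·Hᵀ·S⁻¹ = [-84/989 -231/989; 469/989 -441/989]
x' = x̄ + K·y = [426/989, -895/989]
P' = (I − K·H)·P̄ = [308/989 588/989; 588/989 3640/989]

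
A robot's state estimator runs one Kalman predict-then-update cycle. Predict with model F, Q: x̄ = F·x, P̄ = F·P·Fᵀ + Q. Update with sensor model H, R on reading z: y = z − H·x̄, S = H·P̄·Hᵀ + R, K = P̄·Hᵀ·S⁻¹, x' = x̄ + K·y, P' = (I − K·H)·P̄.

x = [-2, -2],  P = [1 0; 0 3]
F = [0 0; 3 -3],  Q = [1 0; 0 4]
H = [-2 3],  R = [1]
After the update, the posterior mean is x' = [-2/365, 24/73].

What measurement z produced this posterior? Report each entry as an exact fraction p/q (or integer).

z = [1]

x̄ = F·x = [0, 0]
P̄ = F·P·Fᵀ + Q = [1 0; 0 40]
S = H·P̄·Hᵀ + R = [365]
K = P̄·Hᵀ·S⁻¹ = [-2/365; 24/73]
x' − x̄ = [-2/365, 24/73] = K·y
y = (KᵀK)⁻¹·Kᵀ·(x' − x̄) = [1]
z = y + H·x̄ = [1] + [0] = [1]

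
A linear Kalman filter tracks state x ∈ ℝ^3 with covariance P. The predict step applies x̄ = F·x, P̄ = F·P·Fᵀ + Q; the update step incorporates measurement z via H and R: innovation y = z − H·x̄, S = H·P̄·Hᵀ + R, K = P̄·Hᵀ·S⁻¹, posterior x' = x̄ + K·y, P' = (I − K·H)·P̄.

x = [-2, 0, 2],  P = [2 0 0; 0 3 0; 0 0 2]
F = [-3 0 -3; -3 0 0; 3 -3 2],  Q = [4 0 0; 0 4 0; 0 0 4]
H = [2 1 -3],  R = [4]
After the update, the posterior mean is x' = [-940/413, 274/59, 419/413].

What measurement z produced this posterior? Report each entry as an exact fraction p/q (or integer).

z = [-3]

x̄ = F·x = [0, 6, -2]
P̄ = F·P·Fᵀ + Q = [40 18 -30; 18 22 -18; -30 -18 57]
S = H·P̄·Hᵀ + R = [1239]
K = P̄·Hᵀ·S⁻¹ = [188/1239; 16/177; -83/413]
x' − x̄ = [-940/413, -80/59, 1245/413] = K·y
y = (KᵀK)⁻¹·Kᵀ·(x' − x̄) = [-15]
z = y + H·x̄ = [-15] + [12] = [-3]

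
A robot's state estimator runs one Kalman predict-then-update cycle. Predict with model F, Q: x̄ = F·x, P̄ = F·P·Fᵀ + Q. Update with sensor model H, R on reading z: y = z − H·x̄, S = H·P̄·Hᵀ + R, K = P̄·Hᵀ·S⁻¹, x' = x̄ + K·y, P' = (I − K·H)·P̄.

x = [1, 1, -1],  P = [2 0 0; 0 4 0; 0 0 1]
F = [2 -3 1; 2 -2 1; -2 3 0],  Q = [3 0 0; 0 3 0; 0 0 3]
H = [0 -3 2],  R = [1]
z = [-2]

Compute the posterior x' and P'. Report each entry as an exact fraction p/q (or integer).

x̄ = F·x = [-2, -1, 1]
P̄ = F·P·Fᵀ + Q = [48 33 -44; 33 28 -32; -44 -32 47]
y = z − H·x̄ = [-7]
S = H·P̄·Hᵀ + R = [825]
K = P̄·Hᵀ·S⁻¹ = [-17/75; -148/825; 38/165]
x' = x̄ + K·y = [-31/75, 211/825, -101/165]
P' = (I − K·H)·P̄ = [421/75 -41/75 -14/15; -41/75 1196/825 344/165; -14/15 344/165 107/33]

x' = [-31/75, 211/825, -101/165]
P' = [421/75 -41/75 -14/15; -41/75 1196/825 344/165; -14/15 344/165 107/33]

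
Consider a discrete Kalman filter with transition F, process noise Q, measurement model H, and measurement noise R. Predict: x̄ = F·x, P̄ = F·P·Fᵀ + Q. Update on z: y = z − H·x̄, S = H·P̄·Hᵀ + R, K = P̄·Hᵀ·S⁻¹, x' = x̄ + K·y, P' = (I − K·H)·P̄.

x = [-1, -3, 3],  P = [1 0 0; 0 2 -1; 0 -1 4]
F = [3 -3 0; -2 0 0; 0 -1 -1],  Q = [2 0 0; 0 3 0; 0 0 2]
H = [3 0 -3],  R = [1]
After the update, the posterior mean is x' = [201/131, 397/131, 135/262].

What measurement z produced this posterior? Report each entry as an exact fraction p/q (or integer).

z = [3]

x̄ = F·x = [6, 2, 0]
P̄ = F·P·Fᵀ + Q = [29 -6 3; -6 7 0; 3 0 6]
S = H·P̄·Hᵀ + R = [262]
K = P̄·Hᵀ·S⁻¹ = [39/131; -9/131; -9/262]
x' − x̄ = [-585/131, 135/131, 135/262] = K·y
y = (KᵀK)⁻¹·Kᵀ·(x' − x̄) = [-15]
z = y + H·x̄ = [-15] + [18] = [3]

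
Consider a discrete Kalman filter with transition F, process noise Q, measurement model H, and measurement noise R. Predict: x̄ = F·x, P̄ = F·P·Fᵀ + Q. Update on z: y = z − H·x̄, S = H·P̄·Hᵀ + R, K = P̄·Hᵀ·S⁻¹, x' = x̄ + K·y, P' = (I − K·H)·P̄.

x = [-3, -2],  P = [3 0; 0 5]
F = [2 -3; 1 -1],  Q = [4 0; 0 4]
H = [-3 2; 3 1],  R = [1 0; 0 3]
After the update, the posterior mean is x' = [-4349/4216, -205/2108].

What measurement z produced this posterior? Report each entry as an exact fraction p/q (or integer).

x̄ = F·x = [0, -1]
P̄ = F·P·Fᵀ + Q = [61 21; 21 12]
S = H·P̄·Hᵀ + R = [346 -462; -462 690]
K = P̄·Hᵀ·S⁻¹ = [-507/4216 907/4216; 645/2108 661/2108]
x' − x̄ = [-4349/4216, 1903/2108] = K·y
y = (KᵀK)⁻¹·Kᵀ·(x' − x̄) = [5, -2]
z = y + H·x̄ = [5, -2] + [-2, -1] = [3, -3]

z = [3, -3]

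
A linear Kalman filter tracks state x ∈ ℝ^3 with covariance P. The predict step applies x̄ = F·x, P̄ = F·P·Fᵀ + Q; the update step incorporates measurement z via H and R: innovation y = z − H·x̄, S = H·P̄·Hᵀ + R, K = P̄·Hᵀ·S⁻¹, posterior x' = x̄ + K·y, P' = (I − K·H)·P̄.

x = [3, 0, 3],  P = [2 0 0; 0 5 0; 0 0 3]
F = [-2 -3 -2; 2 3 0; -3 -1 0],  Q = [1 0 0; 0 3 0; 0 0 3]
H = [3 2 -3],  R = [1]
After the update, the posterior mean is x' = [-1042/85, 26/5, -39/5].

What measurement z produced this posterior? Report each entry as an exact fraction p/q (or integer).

x̄ = F·x = [-12, 6, -9]
P̄ = F·P·Fᵀ + Q = [66 -53 27; -53 56 -27; 27 -27 26]
S = H·P̄·Hᵀ + R = [255]
K = P̄·Hᵀ·S⁻¹ = [11/255; 2/15; -1/5]
x' − x̄ = [-22/85, -4/5, 6/5] = K·y
y = (KᵀK)⁻¹·Kᵀ·(x' − x̄) = [-6]
z = y + H·x̄ = [-6] + [3] = [-3]

z = [-3]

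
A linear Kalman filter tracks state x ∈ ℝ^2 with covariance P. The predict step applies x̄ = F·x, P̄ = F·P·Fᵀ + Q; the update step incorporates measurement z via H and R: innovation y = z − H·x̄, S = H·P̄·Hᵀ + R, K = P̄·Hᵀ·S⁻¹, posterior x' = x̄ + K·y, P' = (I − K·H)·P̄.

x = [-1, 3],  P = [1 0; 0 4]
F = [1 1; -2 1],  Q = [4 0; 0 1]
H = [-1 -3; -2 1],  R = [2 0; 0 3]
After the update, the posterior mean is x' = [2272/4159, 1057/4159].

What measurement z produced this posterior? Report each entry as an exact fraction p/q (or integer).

z = [-1, -1]

x̄ = F·x = [2, 5]
P̄ = F·P·Fᵀ + Q = [9 2; 2 9]
S = H·P̄·Hᵀ + R = [104 1; 1 40]
K = P̄·Hᵀ·S⁻¹ = [-584/4159 -1649/4159; -1165/4159 549/4159]
x' − x̄ = [-6046/4159, -19738/4159] = K·y
y = (KᵀK)⁻¹·Kᵀ·(x' − x̄) = [16, -2]
z = y + H·x̄ = [16, -2] + [-17, 1] = [-1, -1]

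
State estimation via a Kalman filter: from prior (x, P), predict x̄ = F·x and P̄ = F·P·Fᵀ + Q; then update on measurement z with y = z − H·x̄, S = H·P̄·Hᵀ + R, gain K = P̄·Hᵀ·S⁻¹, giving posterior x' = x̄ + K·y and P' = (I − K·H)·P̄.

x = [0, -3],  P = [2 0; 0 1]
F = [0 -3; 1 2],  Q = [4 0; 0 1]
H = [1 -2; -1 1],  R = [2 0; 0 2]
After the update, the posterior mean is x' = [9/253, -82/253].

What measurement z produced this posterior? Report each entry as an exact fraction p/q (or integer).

z = [1, 1]

x̄ = F·x = [9, -6]
P̄ = F·P·Fᵀ + Q = [13 -6; -6 7]
S = H·P̄·Hᵀ + R = [67 -45; -45 34]
K = P̄·Hᵀ·S⁻¹ = [-5/253 -148/253; -95/253 -29/253]
x' − x̄ = [-2268/253, 1436/253] = K·y
y = (KᵀK)⁻¹·Kᵀ·(x' − x̄) = [-20, 16]
z = y + H·x̄ = [-20, 16] + [21, -15] = [1, 1]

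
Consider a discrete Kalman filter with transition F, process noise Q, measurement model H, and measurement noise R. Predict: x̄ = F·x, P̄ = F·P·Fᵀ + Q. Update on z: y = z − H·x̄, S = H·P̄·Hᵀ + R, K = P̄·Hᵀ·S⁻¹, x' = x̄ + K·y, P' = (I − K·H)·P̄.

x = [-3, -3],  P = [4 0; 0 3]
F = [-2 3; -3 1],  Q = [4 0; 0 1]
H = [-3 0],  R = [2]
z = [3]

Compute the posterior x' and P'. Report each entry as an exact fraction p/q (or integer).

x' = [-429/425, 3144/425]
P' = [94/425 66/425; 66/425 7199/425]

x̄ = F·x = [-3, 6]
P̄ = F·P·Fᵀ + Q = [47 33; 33 40]
y = z − H·x̄ = [-6]
S = H·P̄·Hᵀ + R = [425]
K = P̄·Hᵀ·S⁻¹ = [-141/425; -99/425]
x' = x̄ + K·y = [-429/425, 3144/425]
P' = (I − K·H)·P̄ = [94/425 66/425; 66/425 7199/425]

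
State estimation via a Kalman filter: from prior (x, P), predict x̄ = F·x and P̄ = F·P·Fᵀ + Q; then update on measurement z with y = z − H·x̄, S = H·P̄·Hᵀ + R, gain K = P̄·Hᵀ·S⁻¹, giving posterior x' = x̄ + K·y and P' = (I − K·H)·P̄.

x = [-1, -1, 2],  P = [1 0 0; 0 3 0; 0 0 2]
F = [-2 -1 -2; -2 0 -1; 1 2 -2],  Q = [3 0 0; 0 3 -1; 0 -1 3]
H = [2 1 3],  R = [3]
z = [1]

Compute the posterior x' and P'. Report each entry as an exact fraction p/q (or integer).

x̄ = F·x = [-1, 0, -7]
P̄ = F·P·Fᵀ + Q = [18 8 0; 8 9 1; 0 1 24]
y = z − H·x̄ = [24]
S = H·P̄·Hᵀ + R = [338]
K = P̄·Hᵀ·S⁻¹ = [22/169; 14/169; 73/338]
x' = x̄ + K·y = [359/169, 336/169, -307/169]
P' = (I − K·H)·P̄ = [2074/169 736/169 -1606/169; 736/169 1129/169 -853/169; -1606/169 -853/169 2783/338]

x' = [359/169, 336/169, -307/169]
P' = [2074/169 736/169 -1606/169; 736/169 1129/169 -853/169; -1606/169 -853/169 2783/338]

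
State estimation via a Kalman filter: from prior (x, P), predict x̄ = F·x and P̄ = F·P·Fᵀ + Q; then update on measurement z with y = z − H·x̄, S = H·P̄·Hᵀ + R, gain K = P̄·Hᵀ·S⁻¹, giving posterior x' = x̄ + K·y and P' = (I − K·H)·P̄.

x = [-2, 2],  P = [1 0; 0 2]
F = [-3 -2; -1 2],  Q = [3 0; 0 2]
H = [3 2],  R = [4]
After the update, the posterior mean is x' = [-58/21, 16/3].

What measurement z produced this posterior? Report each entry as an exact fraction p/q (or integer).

z = [2]

x̄ = F·x = [2, 6]
P̄ = F·P·Fᵀ + Q = [20 -5; -5 11]
S = H·P̄·Hᵀ + R = [168]
K = P̄·Hᵀ·S⁻¹ = [25/84; 1/24]
x' − x̄ = [-100/21, -2/3] = K·y
y = (KᵀK)⁻¹·Kᵀ·(x' − x̄) = [-16]
z = y + H·x̄ = [-16] + [18] = [2]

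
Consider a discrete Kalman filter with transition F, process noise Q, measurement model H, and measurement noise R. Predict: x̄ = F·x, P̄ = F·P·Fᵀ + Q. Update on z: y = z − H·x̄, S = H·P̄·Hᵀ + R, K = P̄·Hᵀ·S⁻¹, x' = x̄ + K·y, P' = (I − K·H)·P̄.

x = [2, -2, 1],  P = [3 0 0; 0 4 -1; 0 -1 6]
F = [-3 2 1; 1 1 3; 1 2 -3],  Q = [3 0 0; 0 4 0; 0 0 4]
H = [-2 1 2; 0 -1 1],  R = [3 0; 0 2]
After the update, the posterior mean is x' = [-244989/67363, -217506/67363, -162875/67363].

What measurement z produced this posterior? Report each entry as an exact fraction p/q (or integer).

x̄ = F·x = [-9, 3, -5]
P̄ = F·P·Fᵀ + Q = [48 10 -7; 10 59 -46; -7 -46 89]
S = H·P̄·Hᵀ + R = [442 199; 199 242]
K = P̄·Hᵀ·S⁻¹ = [-20817/67363 12386/67363; 8069/67363 -35863/67363; 8467/67363 30616/67363]
x' − x̄ = [361278/67363, -419595/67363, 173940/67363] = K·y
y = (KᵀK)⁻¹·Kᵀ·(x' − x̄) = [-12, 9]
z = y + H·x̄ = [-12, 9] + [11, -8] = [-1, 1]

z = [-1, 1]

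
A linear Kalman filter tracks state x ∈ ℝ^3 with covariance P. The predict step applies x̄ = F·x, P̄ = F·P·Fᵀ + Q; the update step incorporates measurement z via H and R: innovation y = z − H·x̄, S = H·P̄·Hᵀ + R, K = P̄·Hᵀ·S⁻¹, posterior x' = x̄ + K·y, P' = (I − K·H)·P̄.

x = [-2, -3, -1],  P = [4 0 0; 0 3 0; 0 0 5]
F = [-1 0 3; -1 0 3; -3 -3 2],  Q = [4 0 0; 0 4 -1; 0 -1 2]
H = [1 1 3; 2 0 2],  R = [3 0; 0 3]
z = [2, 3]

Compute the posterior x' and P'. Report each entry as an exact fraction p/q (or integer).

x̄ = F·x = [-1, -1, 13]
P̄ = F·P·Fᵀ + Q = [53 49 42; 49 53 41; 42 41 85]
y = z − H·x̄ = [-35, -21]
S = H·P̄·Hᵀ + R = [1470 1132; 1132 891]
K = P̄·Hᵀ·S⁻¹ = [-5966/14173 10602/14173; -3285/28346 4950/14173; 6815/14173 -4618/14173]
x' = x̄ + K·y = [-28005/14173, -121271/28346, 42702/14173]
P' = (I − K·H)·P̄ = [97037/14173 128467/14173 -81134/14173; 128467/14173 459463/28346 -121042/14173; -81134/14173 -121042/14173 74207/14173]

x' = [-28005/14173, -121271/28346, 42702/14173]
P' = [97037/14173 128467/14173 -81134/14173; 128467/14173 459463/28346 -121042/14173; -81134/14173 -121042/14173 74207/14173]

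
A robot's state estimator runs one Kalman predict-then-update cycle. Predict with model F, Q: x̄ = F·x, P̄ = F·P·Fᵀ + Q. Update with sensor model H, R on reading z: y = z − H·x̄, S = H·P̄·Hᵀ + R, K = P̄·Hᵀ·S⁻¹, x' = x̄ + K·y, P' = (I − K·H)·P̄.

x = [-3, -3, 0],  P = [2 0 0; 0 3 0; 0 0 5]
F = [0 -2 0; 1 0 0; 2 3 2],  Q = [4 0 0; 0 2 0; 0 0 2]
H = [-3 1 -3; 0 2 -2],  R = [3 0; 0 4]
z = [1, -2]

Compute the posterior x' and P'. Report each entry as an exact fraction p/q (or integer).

x̄ = F·x = [6, -3, -15]
P̄ = F·P·Fᵀ + Q = [16 0 -18; 0 4 4; -18 4 57]
y = z − H·x̄ = [-23, -26]
S = H·P̄·Hᵀ + R = [316 210; 210 216]
K = P̄·Hᵀ·S⁻¹ = [-174/671 281/671; -48/671 140/2013; -179/2013 -4883/12078]
x' = x̄ + K·y = [722/671, -6367/2013, -14755/6039]
P' = (I − K·H)·P̄ = [1664/671 -1392/671 -1954/671; -1392/671 2300/671 6620/2013; -1954/671 6620/2013 24743/6039]

x' = [722/671, -6367/2013, -14755/6039]
P' = [1664/671 -1392/671 -1954/671; -1392/671 2300/671 6620/2013; -1954/671 6620/2013 24743/6039]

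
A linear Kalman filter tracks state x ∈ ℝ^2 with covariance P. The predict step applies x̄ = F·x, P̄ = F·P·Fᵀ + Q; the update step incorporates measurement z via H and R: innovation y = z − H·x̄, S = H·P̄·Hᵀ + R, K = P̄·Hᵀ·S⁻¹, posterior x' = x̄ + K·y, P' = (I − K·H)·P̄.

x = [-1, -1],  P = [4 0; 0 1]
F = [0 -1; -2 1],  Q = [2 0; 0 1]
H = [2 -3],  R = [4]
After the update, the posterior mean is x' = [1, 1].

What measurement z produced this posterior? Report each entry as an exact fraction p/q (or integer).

x̄ = F·x = [1, 1]
P̄ = F·P·Fᵀ + Q = [3 -1; -1 18]
S = H·P̄·Hᵀ + R = [190]
K = P̄·Hᵀ·S⁻¹ = [9/190; -28/95]
x' − x̄ = [0, 0] = K·y
y = (KᵀK)⁻¹·Kᵀ·(x' − x̄) = [0]
z = y + H·x̄ = [0] + [-1] = [-1]

z = [-1]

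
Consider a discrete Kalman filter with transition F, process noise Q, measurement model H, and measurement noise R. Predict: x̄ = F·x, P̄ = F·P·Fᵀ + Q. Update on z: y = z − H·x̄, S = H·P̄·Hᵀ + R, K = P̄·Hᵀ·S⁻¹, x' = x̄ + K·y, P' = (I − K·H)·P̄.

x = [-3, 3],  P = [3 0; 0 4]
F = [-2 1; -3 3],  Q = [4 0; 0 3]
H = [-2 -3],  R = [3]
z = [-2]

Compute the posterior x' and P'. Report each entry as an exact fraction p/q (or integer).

x̄ = F·x = [9, 18]
P̄ = F·P·Fᵀ + Q = [20 30; 30 66]
y = z − H·x̄ = [70]
S = H·P̄·Hᵀ + R = [1037]
K = P̄·Hᵀ·S⁻¹ = [-130/1037; -258/1037]
x' = x̄ + K·y = [233/1037, 606/1037]
P' = (I − K·H)·P̄ = [3840/1037 -2430/1037; -2430/1037 1878/1037]

x' = [233/1037, 606/1037]
P' = [3840/1037 -2430/1037; -2430/1037 1878/1037]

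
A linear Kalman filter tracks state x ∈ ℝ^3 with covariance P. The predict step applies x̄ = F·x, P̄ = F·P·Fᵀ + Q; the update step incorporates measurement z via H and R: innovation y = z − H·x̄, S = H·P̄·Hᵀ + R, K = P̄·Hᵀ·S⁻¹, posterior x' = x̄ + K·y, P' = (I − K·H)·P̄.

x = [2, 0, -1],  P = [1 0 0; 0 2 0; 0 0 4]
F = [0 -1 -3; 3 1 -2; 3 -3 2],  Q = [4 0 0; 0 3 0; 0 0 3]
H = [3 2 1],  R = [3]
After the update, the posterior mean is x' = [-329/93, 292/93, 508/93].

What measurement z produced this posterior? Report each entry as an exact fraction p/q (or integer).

z = [1]

x̄ = F·x = [3, 8, 4]
P̄ = F·P·Fᵀ + Q = [42 22 -18; 22 30 -13; -18 -13 46]
S = H·P̄·Hᵀ + R = [651]
K = P̄·Hᵀ·S⁻¹ = [152/651; 113/651; -34/651]
x' − x̄ = [-608/93, -452/93, 136/93] = K·y
y = (KᵀK)⁻¹·Kᵀ·(x' − x̄) = [-28]
z = y + H·x̄ = [-28] + [29] = [1]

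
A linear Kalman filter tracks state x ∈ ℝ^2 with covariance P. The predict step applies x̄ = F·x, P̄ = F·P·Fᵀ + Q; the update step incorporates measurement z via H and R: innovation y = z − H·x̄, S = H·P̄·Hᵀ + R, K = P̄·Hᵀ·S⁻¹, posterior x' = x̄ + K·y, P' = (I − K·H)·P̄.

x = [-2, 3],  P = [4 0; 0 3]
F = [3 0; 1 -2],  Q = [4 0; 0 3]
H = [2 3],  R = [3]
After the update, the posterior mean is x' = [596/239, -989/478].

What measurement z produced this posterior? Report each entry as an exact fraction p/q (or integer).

z = [-1]

x̄ = F·x = [-6, -8]
P̄ = F·P·Fᵀ + Q = [40 12; 12 19]
S = H·P̄·Hᵀ + R = [478]
K = P̄·Hᵀ·S⁻¹ = [58/239; 81/478]
x' − x̄ = [2030/239, 2835/478] = K·y
y = (KᵀK)⁻¹·Kᵀ·(x' − x̄) = [35]
z = y + H·x̄ = [35] + [-36] = [-1]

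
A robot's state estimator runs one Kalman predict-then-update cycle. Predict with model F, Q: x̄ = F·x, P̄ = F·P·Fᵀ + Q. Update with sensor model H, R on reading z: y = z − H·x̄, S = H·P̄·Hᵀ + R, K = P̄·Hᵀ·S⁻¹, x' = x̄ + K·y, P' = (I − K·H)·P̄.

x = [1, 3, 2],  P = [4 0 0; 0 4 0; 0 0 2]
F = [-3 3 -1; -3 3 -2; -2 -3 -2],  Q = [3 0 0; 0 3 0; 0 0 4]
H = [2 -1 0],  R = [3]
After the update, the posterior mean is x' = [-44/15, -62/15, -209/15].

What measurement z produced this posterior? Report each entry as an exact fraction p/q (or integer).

z = [-2]

x̄ = F·x = [4, 2, -15]
P̄ = F·P·Fᵀ + Q = [77 76 -8; 76 83 -4; -8 -4 64]
S = H·P̄·Hᵀ + R = [90]
K = P̄·Hᵀ·S⁻¹ = [13/15; 23/30; -2/15]
x' − x̄ = [-104/15, -92/15, 16/15] = K·y
y = (KᵀK)⁻¹·Kᵀ·(x' − x̄) = [-8]
z = y + H·x̄ = [-8] + [6] = [-2]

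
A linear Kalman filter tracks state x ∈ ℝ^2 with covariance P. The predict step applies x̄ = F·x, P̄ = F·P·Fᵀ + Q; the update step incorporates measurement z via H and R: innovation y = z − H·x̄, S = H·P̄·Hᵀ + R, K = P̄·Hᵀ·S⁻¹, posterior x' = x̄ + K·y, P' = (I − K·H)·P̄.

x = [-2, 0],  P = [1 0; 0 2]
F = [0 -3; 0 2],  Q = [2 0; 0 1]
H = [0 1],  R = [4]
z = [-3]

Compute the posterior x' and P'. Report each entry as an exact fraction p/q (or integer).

x' = [36/13, -27/13]
P' = [116/13 -48/13; -48/13 36/13]

x̄ = F·x = [0, 0]
P̄ = F·P·Fᵀ + Q = [20 -12; -12 9]
y = z − H·x̄ = [-3]
S = H·P̄·Hᵀ + R = [13]
K = P̄·Hᵀ·S⁻¹ = [-12/13; 9/13]
x' = x̄ + K·y = [36/13, -27/13]
P' = (I − K·H)·P̄ = [116/13 -48/13; -48/13 36/13]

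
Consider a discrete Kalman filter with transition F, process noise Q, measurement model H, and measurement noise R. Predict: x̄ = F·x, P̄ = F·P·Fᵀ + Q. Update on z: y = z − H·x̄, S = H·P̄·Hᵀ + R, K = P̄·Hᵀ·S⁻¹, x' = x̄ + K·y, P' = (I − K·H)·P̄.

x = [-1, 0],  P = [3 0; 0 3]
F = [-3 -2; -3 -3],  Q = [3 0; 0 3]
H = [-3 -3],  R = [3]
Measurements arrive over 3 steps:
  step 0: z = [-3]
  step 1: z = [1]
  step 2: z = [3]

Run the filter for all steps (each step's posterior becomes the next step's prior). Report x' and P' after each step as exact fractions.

step 0: x' = [399/568, 87/284], P' = [1149/568 -531/284; -531/284 291/142]
step 1: x' = [1263/15512, -7971/15512], P' = [32421/15512 -29745/15512; -29745/15512 32145/15512]
step 2: x' = [-1407495/1705942, -202869/1705942], P' = [3569577/1705942 -3272679/1705942; -3272679/1705942 3534087/1705942]

step 0: x̄ = F·x = [3, 3]
step 0: P̄ = F·P·Fᵀ + Q = [42 45; 45 57]
step 0: y = z − H·x̄ = [15]
step 0: S = H·P̄·Hᵀ + R = [1704]
step 0: K = P̄·Hᵀ·S⁻¹ = [-87/568; -51/284]
step 0: x' = x̄ + K·y = [399/568, 87/284]
step 0: P' = (I − K·H)·P̄ = [1149/568 -531/284; -531/284 291/142]
step 1: x̄ = F·x = [-1545/568, -1719/568]
step 1: P̄ = F·P·Fᵀ + Q = [3957/568 1395/568; 1395/568 3405/568]
step 1: y = z − H·x̄ = [-1153/71]
step 1: S = H·P̄·Hᵀ + R = [11634/71]
step 1: K = P̄·Hᵀ·S⁻¹ = [-669/3878; -300/1939]
step 1: x' = x̄ + K·y = [1263/15512, -7971/15512]
step 1: P' = (I − K·H)·P̄ = [32421/15512 -29745/15512; -29745/15512 32145/15512]
step 2: x̄ = F·x = [12153/15512, 5031/3878]
step 2: P̄ = F·P·Fᵀ + Q = [109965/15512 9621/3878; 9621/3878 23055/3878]
step 2: y = z − H·x̄ = [20481/2216]
step 2: S = H·P̄·Hᵀ + R = [365559/2216]
step 2: K = P̄·Hᵀ·S⁻¹ = [-21207/121853; -18672/121853]
step 2: x' = x̄ + K·y = [-1407495/1705942, -202869/1705942]
step 2: P' = (I − K·H)·P̄ = [3569577/1705942 -3272679/1705942; -3272679/1705942 3534087/1705942]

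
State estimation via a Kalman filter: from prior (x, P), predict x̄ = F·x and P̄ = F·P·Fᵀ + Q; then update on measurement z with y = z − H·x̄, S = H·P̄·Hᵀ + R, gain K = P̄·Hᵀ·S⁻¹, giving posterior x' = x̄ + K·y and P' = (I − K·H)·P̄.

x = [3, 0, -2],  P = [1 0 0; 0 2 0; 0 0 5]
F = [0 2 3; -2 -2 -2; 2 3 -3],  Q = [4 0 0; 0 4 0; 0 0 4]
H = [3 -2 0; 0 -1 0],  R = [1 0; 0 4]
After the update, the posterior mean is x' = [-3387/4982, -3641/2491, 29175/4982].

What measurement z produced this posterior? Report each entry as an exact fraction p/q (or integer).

z = [1, -1]

x̄ = F·x = [-6, -2, 12]
P̄ = F·P·Fᵀ + Q = [57 -38 -33; -38 36 14; -33 14 71]
S = H·P̄·Hᵀ + R = [1114 186; 186 40]
K = P̄·Hᵀ·S⁻¹ = [703/2491 -1805/4982; -186/2491 -1377/2491; -619/2491 4013/4982]
x' − x̄ = [26505/4982, 1341/2491, -30609/4982] = K·y
y = (KᵀK)⁻¹·Kᵀ·(x' − x̄) = [15, -3]
z = y + H·x̄ = [15, -3] + [-14, 2] = [1, -1]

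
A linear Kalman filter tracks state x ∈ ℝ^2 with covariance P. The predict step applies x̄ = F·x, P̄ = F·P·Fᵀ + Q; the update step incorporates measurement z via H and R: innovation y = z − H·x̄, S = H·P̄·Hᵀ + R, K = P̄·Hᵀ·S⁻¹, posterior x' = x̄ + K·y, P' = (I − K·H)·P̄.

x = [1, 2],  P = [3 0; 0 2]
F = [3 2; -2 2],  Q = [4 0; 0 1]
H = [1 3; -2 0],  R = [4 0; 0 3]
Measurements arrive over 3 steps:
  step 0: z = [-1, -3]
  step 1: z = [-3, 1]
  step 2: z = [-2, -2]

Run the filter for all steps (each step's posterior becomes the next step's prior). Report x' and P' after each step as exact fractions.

step 0: x' = [3583/2252, -5159/6756], P' = [6627/9008 -2197/9008; -2197/9008 13913/27024]
step 1: x' = [-17161993/77360807, -84234620/77360807], P' = [53869047/77360807 -17823801/77360807; -17823801/77360807 38261155/77360807]
step 2: x' = [50477824081/69393441034, -70801677691/69393441034], P' = [48216922143/69393441034 -15917678225/69393441034; -15917678225/69393441034 102659589013/208180323102]

step 0: x̄ = F·x = [7, 2]
step 0: P̄ = F·P·Fᵀ + Q = [39 -10; -10 21]
step 0: y = z − H·x̄ = [-14, 11]
step 0: S = H·P̄·Hᵀ + R = [172 -18; -18 159]
step 0: K = P̄·Hᵀ·S⁻¹ = [9/9008 -2209/4504; 2929/9008 2197/13512]
step 0: x' = x̄ + K·y = [3583/2252, -5159/6756]
step 0: P' = (I − K·H)·P̄ = [6627/9008 -2197/9008; -2197/9008 13913/27024]
step 1: x̄ = F·x = [21929/6756, -7954/1689]
step 1: P̄ = F·P·Fᵀ + Q = [263585/27024 -4801/1689; -4801/1689 13433/1689]
step 1: y = z − H·x̄ = [53251/6756, 25307/3378]
step 1: S = H·P̄·Hᵀ + R = [1845137/27024 -33137/13512; -33137/13512 283853/6756]
step 1: K = P̄·Hᵀ·S⁻¹ = [99411/77360807 -35912698/77360807; 24239916/77360807 11882534/77360807]
step 1: x' = x̄ + K·y = [-17161993/77360807, -84234620/77360807]
step 1: P' = (I − K·H)·P̄ = [53869047/77360807 -17823801/77360807; -17823801/77360807 38261155/77360807]
step 2: x̄ = F·x = [-219955219/77360807, -134145254/77360807]
step 2: P̄ = F·P·Fᵀ + Q = [733423659/77360807 -205817264/77360807; -205817264/77360807 588472023/77360807]
step 2: y = z − H·x̄ = [467669367/77360807, -594632052/77360807]
step 2: S = H·P̄·Hᵀ + R = [5104211510/77360807 -231943734/77360807; -231943734/77360807 3165777057/77360807]
step 2: K = P̄·Hᵀ·S⁻¹ = [115971867/69393441034 -16072307381/34696720517; 21685477697/69393441034 15917678225/104090161551]
step 2: x' = x̄ + K·y = [50477824081/69393441034, -70801677691/69393441034]
step 2: P' = (I − K·H)·P̄ = [48216922143/69393441034 -15917678225/69393441034; -15917678225/69393441034 102659589013/208180323102]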